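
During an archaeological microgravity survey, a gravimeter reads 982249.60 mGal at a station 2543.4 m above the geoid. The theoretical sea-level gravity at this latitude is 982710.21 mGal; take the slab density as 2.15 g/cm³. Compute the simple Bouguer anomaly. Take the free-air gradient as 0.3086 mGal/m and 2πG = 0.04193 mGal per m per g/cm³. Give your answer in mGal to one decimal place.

95.0

Free-air correction = 0.3086 × 2543.4 = 784.89 mGal
Free-air anomaly = 982249.60 − 982710.21 + (784.89) = 324.28 mGal
Bouguer slab correction = 0.04193 × 2.15 × 2543.4 = 229.29 mGal
Simple Bouguer anomaly = 324.28 − (229.29) = 94.99 mGal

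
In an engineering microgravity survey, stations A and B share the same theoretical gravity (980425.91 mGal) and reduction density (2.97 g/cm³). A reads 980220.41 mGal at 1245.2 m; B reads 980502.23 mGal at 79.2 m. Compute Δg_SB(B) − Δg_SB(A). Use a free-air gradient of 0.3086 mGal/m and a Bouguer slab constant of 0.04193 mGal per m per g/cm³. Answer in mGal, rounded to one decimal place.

67.2

Δg_SB(A) = 980220.41 − 980425.91 + 0.3086×1245.2 − 0.04193×2.97×1245.2 = 23.70 mGal
Δg_SB(B) = 980502.23 − 980425.91 + 0.3086×79.2 − 0.04193×2.97×79.2 = 90.90 mGal
Difference = 90.90 − (23.70) = 67.20 mGal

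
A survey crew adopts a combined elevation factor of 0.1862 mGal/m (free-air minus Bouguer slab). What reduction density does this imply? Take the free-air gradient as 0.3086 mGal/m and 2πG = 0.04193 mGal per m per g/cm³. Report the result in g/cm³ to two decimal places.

0.1862 = 0.3086 − 0.04193 × ρ
ρ = (0.3086 − 0.1862) / 0.04193 = 2.92 g/cm³

2.92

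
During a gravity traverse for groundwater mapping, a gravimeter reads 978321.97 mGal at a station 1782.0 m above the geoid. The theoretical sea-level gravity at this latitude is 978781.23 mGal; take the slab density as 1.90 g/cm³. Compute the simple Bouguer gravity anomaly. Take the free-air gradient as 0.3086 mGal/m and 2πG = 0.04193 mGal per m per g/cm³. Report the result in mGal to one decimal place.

Free-air correction = 0.3086 × 1782.0 = 549.93 mGal
Free-air anomaly = 978321.97 − 978781.23 + (549.93) = 90.67 mGal
Bouguer slab correction = 0.04193 × 1.90 × 1782.0 = 141.97 mGal
Simple Bouguer anomaly = 90.67 − (141.97) = -51.30 mGal

-51.3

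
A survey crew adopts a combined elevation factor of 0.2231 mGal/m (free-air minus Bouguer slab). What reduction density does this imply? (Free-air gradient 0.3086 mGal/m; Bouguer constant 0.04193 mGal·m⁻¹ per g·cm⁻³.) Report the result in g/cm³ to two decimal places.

2.04

0.2231 = 0.3086 − 0.04193 × ρ
ρ = (0.3086 − 0.2231) / 0.04193 = 2.04 g/cm³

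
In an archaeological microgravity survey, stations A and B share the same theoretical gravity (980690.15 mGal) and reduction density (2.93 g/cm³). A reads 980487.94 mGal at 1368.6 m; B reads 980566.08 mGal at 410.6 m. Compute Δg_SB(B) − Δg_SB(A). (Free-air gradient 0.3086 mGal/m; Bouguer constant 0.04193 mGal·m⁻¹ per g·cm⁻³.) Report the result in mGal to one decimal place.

Δg_SB(A) = 980487.94 − 980690.15 + 0.3086×1368.6 − 0.04193×2.93×1368.6 = 52.00 mGal
Δg_SB(B) = 980566.08 − 980690.15 + 0.3086×410.6 − 0.04193×2.93×410.6 = -47.80 mGal
Difference = -47.80 − (52.00) = -99.80 mGal

-99.8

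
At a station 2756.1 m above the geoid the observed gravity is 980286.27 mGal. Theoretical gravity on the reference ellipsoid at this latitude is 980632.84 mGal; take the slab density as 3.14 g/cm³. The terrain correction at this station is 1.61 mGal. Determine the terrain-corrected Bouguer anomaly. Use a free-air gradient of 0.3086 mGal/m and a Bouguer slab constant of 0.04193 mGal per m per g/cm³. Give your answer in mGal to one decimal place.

142.7

Free-air correction = 0.3086 × 2756.1 = 850.53 mGal
Free-air anomaly = 980286.27 − 980632.84 + (850.53) = 503.96 mGal
Bouguer slab correction = 0.04193 × 3.14 × 2756.1 = 362.87 mGal
Simple Bouguer anomaly = 503.96 − (362.87) = 141.09 mGal
Complete Bouguer anomaly = 141.09 + 1.61 = 142.70 mGal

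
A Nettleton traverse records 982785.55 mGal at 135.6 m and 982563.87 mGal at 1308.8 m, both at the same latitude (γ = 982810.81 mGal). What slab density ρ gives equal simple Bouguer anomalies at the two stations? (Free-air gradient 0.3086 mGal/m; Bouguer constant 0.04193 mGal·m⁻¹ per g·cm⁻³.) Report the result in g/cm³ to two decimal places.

2.85

Δg_obs = 982563.87 − 982785.55 = -221.68 mGal over Δh = 1308.8 − 135.6 = 1173.2 m
Equal Bouguer anomalies ⇒ Δg_obs + (0.3086 − 0.04193ρ)·Δh = 0
0.3086 − 0.04193ρ = −Δg_obs/Δh = 0.18895
ρ = (0.3086 − 0.18895) / 0.04193 = 2.85 g/cm³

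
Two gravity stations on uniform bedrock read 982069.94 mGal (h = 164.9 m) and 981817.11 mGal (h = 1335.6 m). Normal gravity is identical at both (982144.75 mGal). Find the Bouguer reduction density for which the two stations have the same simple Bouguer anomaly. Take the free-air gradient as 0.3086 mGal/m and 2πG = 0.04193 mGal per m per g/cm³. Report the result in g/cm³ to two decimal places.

Δg_obs = 981817.11 − 982069.94 = -252.83 mGal over Δh = 1335.6 − 164.9 = 1170.7 m
Equal Bouguer anomalies ⇒ Δg_obs + (0.3086 − 0.04193ρ)·Δh = 0
0.3086 − 0.04193ρ = −Δg_obs/Δh = 0.21596
ρ = (0.3086 − 0.21596) / 0.04193 = 2.21 g/cm³

2.21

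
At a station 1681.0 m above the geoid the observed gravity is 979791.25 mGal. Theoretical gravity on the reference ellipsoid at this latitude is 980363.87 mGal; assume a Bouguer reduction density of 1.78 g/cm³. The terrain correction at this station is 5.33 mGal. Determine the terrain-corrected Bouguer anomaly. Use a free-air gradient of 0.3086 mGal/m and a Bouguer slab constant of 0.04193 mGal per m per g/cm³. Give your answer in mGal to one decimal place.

-174.0

Free-air correction = 0.3086 × 1681.0 = 518.76 mGal
Free-air anomaly = 979791.25 − 980363.87 + (518.76) = -53.86 mGal
Bouguer slab correction = 0.04193 × 1.78 × 1681.0 = 125.46 mGal
Simple Bouguer anomaly = -53.86 − (125.46) = -179.32 mGal
Complete Bouguer anomaly = -179.32 + 5.33 = -173.99 mGal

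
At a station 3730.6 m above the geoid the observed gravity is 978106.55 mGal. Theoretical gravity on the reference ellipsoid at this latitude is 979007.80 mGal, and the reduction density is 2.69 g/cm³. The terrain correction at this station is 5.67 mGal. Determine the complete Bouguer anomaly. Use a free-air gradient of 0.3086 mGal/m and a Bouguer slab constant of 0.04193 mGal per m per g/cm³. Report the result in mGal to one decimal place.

-165.1

Free-air correction = 0.3086 × 3730.6 = 1151.26 mGal
Free-air anomaly = 978106.55 − 979007.80 + (1151.26) = 250.01 mGal
Bouguer slab correction = 0.04193 × 2.69 × 3730.6 = 420.78 mGal
Simple Bouguer anomaly = 250.01 − (420.78) = -170.77 mGal
Complete Bouguer anomaly = -170.77 + 5.67 = -165.10 mGal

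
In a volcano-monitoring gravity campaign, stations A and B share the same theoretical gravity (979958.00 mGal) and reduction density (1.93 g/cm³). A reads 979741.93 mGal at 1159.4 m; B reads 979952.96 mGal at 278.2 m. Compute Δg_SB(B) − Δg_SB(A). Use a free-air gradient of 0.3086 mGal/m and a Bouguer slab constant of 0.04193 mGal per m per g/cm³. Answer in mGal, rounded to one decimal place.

Δg_SB(A) = 979741.93 − 979958.00 + 0.3086×1159.4 − 0.04193×1.93×1159.4 = 47.90 mGal
Δg_SB(B) = 979952.96 − 979958.00 + 0.3086×278.2 − 0.04193×1.93×278.2 = 58.30 mGal
Difference = 58.30 − (47.90) = 10.40 mGal

10.4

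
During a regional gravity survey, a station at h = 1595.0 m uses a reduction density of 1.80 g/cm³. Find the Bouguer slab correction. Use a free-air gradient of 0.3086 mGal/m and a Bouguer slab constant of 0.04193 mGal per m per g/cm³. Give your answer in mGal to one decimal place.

Bouguer slab correction = 0.04193 × 1.80 × 1595.0 = 120.4 mGal

120.4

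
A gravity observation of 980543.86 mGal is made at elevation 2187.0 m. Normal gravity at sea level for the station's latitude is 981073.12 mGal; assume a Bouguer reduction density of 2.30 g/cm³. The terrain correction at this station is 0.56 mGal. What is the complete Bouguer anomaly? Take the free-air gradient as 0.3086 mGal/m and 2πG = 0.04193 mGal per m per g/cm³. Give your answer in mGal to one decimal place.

-64.7

Free-air correction = 0.3086 × 2187.0 = 674.91 mGal
Free-air anomaly = 980543.86 − 981073.12 + (674.91) = 145.65 mGal
Bouguer slab correction = 0.04193 × 2.30 × 2187.0 = 210.91 mGal
Simple Bouguer anomaly = 145.65 − (210.91) = -65.26 mGal
Complete Bouguer anomaly = -65.26 + 0.56 = -64.70 mGal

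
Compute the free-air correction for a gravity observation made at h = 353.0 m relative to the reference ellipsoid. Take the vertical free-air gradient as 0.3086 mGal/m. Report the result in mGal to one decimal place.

Free-air correction = 0.3086 × 353.0 = 108.9 mGal

108.9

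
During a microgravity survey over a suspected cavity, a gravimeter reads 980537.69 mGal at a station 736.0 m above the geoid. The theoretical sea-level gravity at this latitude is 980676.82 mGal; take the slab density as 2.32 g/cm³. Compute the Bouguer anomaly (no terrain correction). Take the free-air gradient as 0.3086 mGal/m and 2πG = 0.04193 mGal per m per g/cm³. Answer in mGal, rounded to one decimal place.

16.4

Free-air correction = 0.3086 × 736.0 = 227.13 mGal
Free-air anomaly = 980537.69 − 980676.82 + (227.13) = 88.00 mGal
Bouguer slab correction = 0.04193 × 2.32 × 736.0 = 71.60 mGal
Simple Bouguer anomaly = 88.00 − (71.60) = 16.40 mGal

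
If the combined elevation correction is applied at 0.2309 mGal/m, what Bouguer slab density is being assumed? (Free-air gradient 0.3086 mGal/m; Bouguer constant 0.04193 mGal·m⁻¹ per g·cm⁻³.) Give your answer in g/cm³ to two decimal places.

1.85

0.2309 = 0.3086 − 0.04193 × ρ
ρ = (0.3086 − 0.2309) / 0.04193 = 1.85 g/cm³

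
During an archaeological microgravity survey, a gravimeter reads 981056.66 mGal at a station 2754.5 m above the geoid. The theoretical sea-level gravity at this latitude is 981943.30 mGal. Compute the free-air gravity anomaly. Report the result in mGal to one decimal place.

-36.6

Free-air correction = 0.3086 × 2754.5 = 850.04 mGal
Free-air anomaly = 981056.66 − 981943.30 + (850.04) = -36.60 mGal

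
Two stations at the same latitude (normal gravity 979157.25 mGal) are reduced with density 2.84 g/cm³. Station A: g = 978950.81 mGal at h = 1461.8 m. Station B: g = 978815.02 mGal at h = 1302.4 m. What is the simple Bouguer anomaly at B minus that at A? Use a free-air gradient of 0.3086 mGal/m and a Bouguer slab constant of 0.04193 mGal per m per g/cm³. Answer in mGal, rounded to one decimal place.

Δg_SB(A) = 978950.81 − 979157.25 + 0.3086×1461.8 − 0.04193×2.84×1461.8 = 70.60 mGal
Δg_SB(B) = 978815.02 − 979157.25 + 0.3086×1302.4 − 0.04193×2.84×1302.4 = -95.40 mGal
Difference = -95.40 − (70.60) = -166.00 mGal

-166.0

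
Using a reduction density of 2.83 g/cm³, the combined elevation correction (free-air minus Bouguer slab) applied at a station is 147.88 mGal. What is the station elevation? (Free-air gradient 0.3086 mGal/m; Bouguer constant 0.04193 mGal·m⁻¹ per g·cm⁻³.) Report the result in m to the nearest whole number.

Combined gradient = 0.3086 − 0.04193 × 2.83 = 0.1899381 mGal/m
h = 147.88 / 0.1899381 = 778.57 m

779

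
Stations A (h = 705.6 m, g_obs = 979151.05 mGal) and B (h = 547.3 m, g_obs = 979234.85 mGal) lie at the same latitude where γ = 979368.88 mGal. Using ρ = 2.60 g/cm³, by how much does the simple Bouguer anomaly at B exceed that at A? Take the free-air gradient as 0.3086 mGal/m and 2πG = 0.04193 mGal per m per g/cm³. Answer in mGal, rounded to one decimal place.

52.2

Δg_SB(A) = 979151.05 − 979368.88 + 0.3086×705.6 − 0.04193×2.60×705.6 = -77.00 mGal
Δg_SB(B) = 979234.85 − 979368.88 + 0.3086×547.3 − 0.04193×2.60×547.3 = -24.80 mGal
Difference = -24.80 − (-77.00) = 52.20 mGal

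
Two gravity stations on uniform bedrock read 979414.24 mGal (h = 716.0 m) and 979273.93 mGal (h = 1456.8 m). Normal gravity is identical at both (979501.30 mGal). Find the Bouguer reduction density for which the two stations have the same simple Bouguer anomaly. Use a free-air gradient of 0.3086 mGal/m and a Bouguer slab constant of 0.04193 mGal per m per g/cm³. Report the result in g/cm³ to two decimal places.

2.84

Δg_obs = 979273.93 − 979414.24 = -140.31 mGal over Δh = 1456.8 − 716.0 = 740.8 m
Equal Bouguer anomalies ⇒ Δg_obs + (0.3086 − 0.04193ρ)·Δh = 0
0.3086 − 0.04193ρ = −Δg_obs/Δh = 0.18940
ρ = (0.3086 − 0.18940) / 0.04193 = 2.84 g/cm³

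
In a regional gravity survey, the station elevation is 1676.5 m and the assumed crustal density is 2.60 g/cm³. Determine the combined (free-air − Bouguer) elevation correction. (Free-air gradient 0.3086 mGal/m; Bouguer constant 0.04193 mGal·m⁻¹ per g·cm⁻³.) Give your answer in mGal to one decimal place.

Combined gradient = 0.3086 − 0.04193 × 2.60 = 0.1995820 mGal/m
Combined elevation correction = 0.1995820 × 1676.5 = 334.6 mGal

334.6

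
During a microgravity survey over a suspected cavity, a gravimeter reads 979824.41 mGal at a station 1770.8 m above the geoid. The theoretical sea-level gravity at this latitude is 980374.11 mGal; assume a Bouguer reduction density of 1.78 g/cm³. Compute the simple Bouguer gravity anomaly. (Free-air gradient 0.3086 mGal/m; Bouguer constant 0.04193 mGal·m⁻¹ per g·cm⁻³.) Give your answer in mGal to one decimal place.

Free-air correction = 0.3086 × 1770.8 = 546.47 mGal
Free-air anomaly = 979824.41 − 980374.11 + (546.47) = -3.23 mGal
Bouguer slab correction = 0.04193 × 1.78 × 1770.8 = 132.16 mGal
Simple Bouguer anomaly = -3.23 − (132.16) = -135.39 mGal

-135.4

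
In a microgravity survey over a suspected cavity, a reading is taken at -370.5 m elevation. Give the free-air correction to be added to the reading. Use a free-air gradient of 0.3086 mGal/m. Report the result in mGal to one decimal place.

-114.3

Free-air correction = 0.3086 × -370.5 = -114.3 mGal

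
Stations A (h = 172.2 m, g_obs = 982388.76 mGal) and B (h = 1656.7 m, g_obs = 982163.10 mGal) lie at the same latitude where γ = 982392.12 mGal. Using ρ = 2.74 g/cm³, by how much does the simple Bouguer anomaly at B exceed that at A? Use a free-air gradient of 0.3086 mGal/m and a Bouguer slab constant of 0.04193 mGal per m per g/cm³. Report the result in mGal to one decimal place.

61.9

Δg_SB(A) = 982388.76 − 982392.12 + 0.3086×172.2 − 0.04193×2.74×172.2 = 30.00 mGal
Δg_SB(B) = 982163.10 − 982392.12 + 0.3086×1656.7 − 0.04193×2.74×1656.7 = 91.90 mGal
Difference = 91.90 − (30.00) = 61.90 mGal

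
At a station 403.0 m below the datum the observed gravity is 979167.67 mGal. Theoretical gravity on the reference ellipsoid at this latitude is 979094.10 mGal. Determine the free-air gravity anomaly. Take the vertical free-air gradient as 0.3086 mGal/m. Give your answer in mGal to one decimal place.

Free-air correction = 0.3086 × -403.0 = -124.37 mGal
Free-air anomaly = 979167.67 − 979094.10 + (-124.37) = -50.80 mGal

-50.8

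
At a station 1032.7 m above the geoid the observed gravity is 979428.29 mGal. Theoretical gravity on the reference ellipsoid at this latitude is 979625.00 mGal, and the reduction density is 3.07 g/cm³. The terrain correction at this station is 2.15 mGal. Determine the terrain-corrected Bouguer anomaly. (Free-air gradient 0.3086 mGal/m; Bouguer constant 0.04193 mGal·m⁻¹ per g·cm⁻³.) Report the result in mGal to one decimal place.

-8.8

Free-air correction = 0.3086 × 1032.7 = 318.69 mGal
Free-air anomaly = 979428.29 − 979625.00 + (318.69) = 121.98 mGal
Bouguer slab correction = 0.04193 × 3.07 × 1032.7 = 132.93 mGal
Simple Bouguer anomaly = 121.98 − (132.93) = -10.95 mGal
Complete Bouguer anomaly = -10.95 + 2.15 = -8.80 mGal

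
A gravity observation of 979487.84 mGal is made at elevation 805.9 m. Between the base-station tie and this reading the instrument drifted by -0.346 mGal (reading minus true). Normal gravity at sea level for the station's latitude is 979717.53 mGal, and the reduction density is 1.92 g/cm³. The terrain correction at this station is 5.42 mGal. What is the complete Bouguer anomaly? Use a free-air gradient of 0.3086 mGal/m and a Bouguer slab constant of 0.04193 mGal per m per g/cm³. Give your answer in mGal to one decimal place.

-40.1

Drift-corrected reading = 979487.84 − (-0.346) = 979488.186 mGal
Free-air correction = 0.3086 × 805.9 = 248.70 mGal
Free-air anomaly = 979488.186 − 979717.53 + (248.70) = 19.356 mGal
Bouguer slab correction = 0.04193 × 1.92 × 805.9 = 64.88 mGal
Simple Bouguer anomaly = 19.356 − (64.88) = -45.524 mGal
Complete Bouguer anomaly = -45.524 + 5.42 = -40.104 mGal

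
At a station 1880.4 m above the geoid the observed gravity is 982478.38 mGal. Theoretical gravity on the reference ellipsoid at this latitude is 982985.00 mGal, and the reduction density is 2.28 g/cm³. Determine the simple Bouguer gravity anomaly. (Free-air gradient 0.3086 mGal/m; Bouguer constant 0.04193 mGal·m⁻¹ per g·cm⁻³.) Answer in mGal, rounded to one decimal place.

-106.1

Free-air correction = 0.3086 × 1880.4 = 580.29 mGal
Free-air anomaly = 982478.38 − 982985.00 + (580.29) = 73.67 mGal
Bouguer slab correction = 0.04193 × 2.28 × 1880.4 = 179.77 mGal
Simple Bouguer anomaly = 73.67 − (179.77) = -106.10 mGal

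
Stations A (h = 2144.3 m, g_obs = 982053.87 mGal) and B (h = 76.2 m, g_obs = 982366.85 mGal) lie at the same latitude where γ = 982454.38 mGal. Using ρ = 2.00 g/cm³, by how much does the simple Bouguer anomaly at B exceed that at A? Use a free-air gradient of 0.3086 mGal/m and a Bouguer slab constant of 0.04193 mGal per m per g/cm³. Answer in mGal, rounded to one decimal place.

Δg_SB(A) = 982053.87 − 982454.38 + 0.3086×2144.3 − 0.04193×2.00×2144.3 = 81.40 mGal
Δg_SB(B) = 982366.85 − 982454.38 + 0.3086×76.2 − 0.04193×2.00×76.2 = -70.40 mGal
Difference = -70.40 − (81.40) = -151.80 mGal

-151.8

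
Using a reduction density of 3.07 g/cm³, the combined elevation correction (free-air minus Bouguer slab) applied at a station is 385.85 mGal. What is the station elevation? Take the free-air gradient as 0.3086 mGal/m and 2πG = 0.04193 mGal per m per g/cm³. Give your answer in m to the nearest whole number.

2145

Combined gradient = 0.3086 − 0.04193 × 3.07 = 0.1798749 mGal/m
h = 385.85 / 0.1798749 = 2145.10 m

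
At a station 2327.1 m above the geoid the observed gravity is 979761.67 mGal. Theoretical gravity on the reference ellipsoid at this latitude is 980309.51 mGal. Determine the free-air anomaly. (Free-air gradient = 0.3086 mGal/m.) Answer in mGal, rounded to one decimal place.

Free-air correction = 0.3086 × 2327.1 = 718.14 mGal
Free-air anomaly = 979761.67 − 980309.51 + (718.14) = 170.30 mGal

170.3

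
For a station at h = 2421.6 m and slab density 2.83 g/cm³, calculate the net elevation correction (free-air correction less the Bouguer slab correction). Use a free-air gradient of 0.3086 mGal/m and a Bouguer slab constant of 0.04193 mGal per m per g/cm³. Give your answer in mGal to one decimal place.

460.0

Combined gradient = 0.3086 − 0.04193 × 2.83 = 0.1899381 mGal/m
Combined elevation correction = 0.1899381 × 2421.6 = 460.0 mGal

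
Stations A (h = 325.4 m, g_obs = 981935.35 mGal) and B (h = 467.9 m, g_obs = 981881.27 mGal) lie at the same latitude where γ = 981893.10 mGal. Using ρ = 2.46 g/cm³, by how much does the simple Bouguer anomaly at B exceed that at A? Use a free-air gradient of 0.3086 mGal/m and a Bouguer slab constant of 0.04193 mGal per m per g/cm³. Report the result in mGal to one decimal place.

-24.8

Δg_SB(A) = 981935.35 − 981893.10 + 0.3086×325.4 − 0.04193×2.46×325.4 = 109.10 mGal
Δg_SB(B) = 981881.27 − 981893.10 + 0.3086×467.9 − 0.04193×2.46×467.9 = 84.30 mGal
Difference = 84.30 − (109.10) = -24.80 mGal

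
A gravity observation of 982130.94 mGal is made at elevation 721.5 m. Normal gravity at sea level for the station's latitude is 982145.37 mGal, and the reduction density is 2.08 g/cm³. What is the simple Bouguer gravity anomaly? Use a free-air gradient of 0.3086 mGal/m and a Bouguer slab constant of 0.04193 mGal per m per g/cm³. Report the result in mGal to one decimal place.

145.3

Free-air correction = 0.3086 × 721.5 = 222.65 mGal
Free-air anomaly = 982130.94 − 982145.37 + (222.65) = 208.22 mGal
Bouguer slab correction = 0.04193 × 2.08 × 721.5 = 62.93 mGal
Simple Bouguer anomaly = 208.22 − (62.93) = 145.29 mGal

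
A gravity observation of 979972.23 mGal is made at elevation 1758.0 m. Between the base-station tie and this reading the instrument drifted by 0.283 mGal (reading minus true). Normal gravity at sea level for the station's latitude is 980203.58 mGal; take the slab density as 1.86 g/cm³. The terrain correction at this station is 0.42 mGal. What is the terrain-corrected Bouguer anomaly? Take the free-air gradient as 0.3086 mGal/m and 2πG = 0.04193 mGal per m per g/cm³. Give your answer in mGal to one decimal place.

174.2

Drift-corrected reading = 979972.23 − (0.283) = 979971.947 mGal
Free-air correction = 0.3086 × 1758.0 = 542.52 mGal
Free-air anomaly = 979971.947 − 980203.58 + (542.52) = 310.887 mGal
Bouguer slab correction = 0.04193 × 1.86 × 1758.0 = 137.11 mGal
Simple Bouguer anomaly = 310.887 − (137.11) = 173.777 mGal
Complete Bouguer anomaly = 173.777 + 0.42 = 174.197 mGal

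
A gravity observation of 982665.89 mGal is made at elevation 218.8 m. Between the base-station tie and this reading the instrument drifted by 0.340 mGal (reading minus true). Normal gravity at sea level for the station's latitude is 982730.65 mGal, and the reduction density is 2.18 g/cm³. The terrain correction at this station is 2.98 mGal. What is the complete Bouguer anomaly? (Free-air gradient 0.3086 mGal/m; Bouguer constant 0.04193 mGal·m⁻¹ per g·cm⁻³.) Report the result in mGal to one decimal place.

Drift-corrected reading = 982665.89 − (0.340) = 982665.550 mGal
Free-air correction = 0.3086 × 218.8 = 67.52 mGal
Free-air anomaly = 982665.550 − 982730.65 + (67.52) = 2.420 mGal
Bouguer slab correction = 0.04193 × 2.18 × 218.8 = 20.00 mGal
Simple Bouguer anomaly = 2.420 − (20.00) = -17.580 mGal
Complete Bouguer anomaly = -17.580 + 2.98 = -14.600 mGal

-14.6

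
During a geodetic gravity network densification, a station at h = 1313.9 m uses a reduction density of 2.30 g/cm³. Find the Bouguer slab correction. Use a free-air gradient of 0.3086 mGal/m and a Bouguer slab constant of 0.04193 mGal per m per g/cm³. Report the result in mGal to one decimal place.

Bouguer slab correction = 0.04193 × 2.30 × 1313.9 = 126.7 mGal

126.7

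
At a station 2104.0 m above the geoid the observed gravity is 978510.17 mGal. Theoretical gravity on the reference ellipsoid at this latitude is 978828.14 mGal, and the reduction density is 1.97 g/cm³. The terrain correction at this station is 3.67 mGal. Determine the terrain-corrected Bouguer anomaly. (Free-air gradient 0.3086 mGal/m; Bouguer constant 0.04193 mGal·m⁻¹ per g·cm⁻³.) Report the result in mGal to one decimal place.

161.2

Free-air correction = 0.3086 × 2104.0 = 649.29 mGal
Free-air anomaly = 978510.17 − 978828.14 + (649.29) = 331.32 mGal
Bouguer slab correction = 0.04193 × 1.97 × 2104.0 = 173.79 mGal
Simple Bouguer anomaly = 331.32 − (173.79) = 157.53 mGal
Complete Bouguer anomaly = 157.53 + 3.67 = 161.20 mGal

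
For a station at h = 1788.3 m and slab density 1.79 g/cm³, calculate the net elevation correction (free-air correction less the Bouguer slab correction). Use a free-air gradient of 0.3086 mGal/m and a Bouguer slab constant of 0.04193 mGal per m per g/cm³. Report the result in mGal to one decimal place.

417.6

Combined gradient = 0.3086 − 0.04193 × 1.79 = 0.2335453 mGal/m
Combined elevation correction = 0.2335453 × 1788.3 = 417.6 mGal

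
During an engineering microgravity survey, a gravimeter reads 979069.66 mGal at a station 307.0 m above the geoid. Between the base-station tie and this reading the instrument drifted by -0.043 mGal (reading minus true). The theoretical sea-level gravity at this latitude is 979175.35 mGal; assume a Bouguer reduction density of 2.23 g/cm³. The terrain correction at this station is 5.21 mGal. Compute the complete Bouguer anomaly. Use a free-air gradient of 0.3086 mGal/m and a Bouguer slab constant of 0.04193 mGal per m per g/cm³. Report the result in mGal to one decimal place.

Drift-corrected reading = 979069.66 − (-0.043) = 979069.703 mGal
Free-air correction = 0.3086 × 307.0 = 94.74 mGal
Free-air anomaly = 979069.703 − 979175.35 + (94.74) = -10.907 mGal
Bouguer slab correction = 0.04193 × 2.23 × 307.0 = 28.71 mGal
Simple Bouguer anomaly = -10.907 − (28.71) = -39.617 mGal
Complete Bouguer anomaly = -39.617 + 5.21 = -34.407 mGal

-34.4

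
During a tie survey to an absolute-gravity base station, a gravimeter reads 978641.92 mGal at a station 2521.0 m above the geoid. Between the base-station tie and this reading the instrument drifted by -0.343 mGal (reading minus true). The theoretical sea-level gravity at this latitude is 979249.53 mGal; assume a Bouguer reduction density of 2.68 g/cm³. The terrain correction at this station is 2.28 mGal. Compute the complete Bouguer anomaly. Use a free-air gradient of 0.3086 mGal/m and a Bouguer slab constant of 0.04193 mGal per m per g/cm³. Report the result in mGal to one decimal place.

Drift-corrected reading = 978641.92 − (-0.343) = 978642.263 mGal
Free-air correction = 0.3086 × 2521.0 = 777.98 mGal
Free-air anomaly = 978642.263 − 979249.53 + (777.98) = 170.713 mGal
Bouguer slab correction = 0.04193 × 2.68 × 2521.0 = 283.29 mGal
Simple Bouguer anomaly = 170.713 − (283.29) = -112.577 mGal
Complete Bouguer anomaly = -112.577 + 2.28 = -110.297 mGal

-110.3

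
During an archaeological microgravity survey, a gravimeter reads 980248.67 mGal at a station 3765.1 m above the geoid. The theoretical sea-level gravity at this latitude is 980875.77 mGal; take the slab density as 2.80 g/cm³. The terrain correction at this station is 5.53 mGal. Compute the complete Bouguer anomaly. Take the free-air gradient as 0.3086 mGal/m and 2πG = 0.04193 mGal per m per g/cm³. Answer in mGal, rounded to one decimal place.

Free-air correction = 0.3086 × 3765.1 = 1161.91 mGal
Free-air anomaly = 980248.67 − 980875.77 + (1161.91) = 534.81 mGal
Bouguer slab correction = 0.04193 × 2.80 × 3765.1 = 442.04 mGal
Simple Bouguer anomaly = 534.81 − (442.04) = 92.77 mGal
Complete Bouguer anomaly = 92.77 + 5.53 = 98.30 mGal

98.3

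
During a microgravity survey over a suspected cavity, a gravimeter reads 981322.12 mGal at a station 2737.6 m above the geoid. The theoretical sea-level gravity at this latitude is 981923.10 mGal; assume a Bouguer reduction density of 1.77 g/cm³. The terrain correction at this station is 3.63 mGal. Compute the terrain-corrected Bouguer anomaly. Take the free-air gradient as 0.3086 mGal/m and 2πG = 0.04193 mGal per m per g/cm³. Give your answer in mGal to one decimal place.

Free-air correction = 0.3086 × 2737.6 = 844.82 mGal
Free-air anomaly = 981322.12 − 981923.10 + (844.82) = 243.84 mGal
Bouguer slab correction = 0.04193 × 1.77 × 2737.6 = 203.17 mGal
Simple Bouguer anomaly = 243.84 − (203.17) = 40.67 mGal
Complete Bouguer anomaly = 40.67 + 3.63 = 44.30 mGal

44.3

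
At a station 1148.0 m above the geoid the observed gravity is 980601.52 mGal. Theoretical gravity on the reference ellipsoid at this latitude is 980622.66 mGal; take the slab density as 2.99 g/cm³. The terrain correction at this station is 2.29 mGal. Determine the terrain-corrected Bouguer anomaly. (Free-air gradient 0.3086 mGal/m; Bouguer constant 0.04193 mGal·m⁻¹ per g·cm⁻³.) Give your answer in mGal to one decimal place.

Free-air correction = 0.3086 × 1148.0 = 354.27 mGal
Free-air anomaly = 980601.52 − 980622.66 + (354.27) = 333.13 mGal
Bouguer slab correction = 0.04193 × 2.99 × 1148.0 = 143.93 mGal
Simple Bouguer anomaly = 333.13 − (143.93) = 189.20 mGal
Complete Bouguer anomaly = 189.20 + 2.29 = 191.49 mGal

191.5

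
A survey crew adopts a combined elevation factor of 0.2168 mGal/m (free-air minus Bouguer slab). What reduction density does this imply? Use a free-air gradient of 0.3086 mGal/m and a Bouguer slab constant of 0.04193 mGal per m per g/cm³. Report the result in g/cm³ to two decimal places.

2.19

0.2168 = 0.3086 − 0.04193 × ρ
ρ = (0.3086 − 0.2168) / 0.04193 = 2.19 g/cm³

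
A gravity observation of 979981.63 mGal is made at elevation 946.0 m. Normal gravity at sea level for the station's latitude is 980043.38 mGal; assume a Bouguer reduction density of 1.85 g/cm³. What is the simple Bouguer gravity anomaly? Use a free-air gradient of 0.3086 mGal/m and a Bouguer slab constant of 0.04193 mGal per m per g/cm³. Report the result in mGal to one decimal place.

156.8

Free-air correction = 0.3086 × 946.0 = 291.94 mGal
Free-air anomaly = 979981.63 − 980043.38 + (291.94) = 230.19 mGal
Bouguer slab correction = 0.04193 × 1.85 × 946.0 = 73.38 mGal
Simple Bouguer anomaly = 230.19 − (73.38) = 156.81 mGal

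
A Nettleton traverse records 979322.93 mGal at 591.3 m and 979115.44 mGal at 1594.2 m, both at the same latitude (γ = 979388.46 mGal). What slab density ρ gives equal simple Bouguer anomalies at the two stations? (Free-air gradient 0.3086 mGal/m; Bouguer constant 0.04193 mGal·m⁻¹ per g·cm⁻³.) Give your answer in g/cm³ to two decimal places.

2.43

Δg_obs = 979115.44 − 979322.93 = -207.49 mGal over Δh = 1594.2 − 591.3 = 1002.9 m
Equal Bouguer anomalies ⇒ Δg_obs + (0.3086 − 0.04193ρ)·Δh = 0
0.3086 − 0.04193ρ = −Δg_obs/Δh = 0.20689
ρ = (0.3086 − 0.20689) / 0.04193 = 2.43 g/cm³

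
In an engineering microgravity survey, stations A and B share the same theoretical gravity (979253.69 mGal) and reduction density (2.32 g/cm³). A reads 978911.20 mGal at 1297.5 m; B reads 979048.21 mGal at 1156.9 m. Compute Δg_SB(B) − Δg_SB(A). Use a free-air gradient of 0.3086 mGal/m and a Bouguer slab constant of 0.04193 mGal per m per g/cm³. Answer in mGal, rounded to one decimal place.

107.3

Δg_SB(A) = 978911.20 − 979253.69 + 0.3086×1297.5 − 0.04193×2.32×1297.5 = -68.30 mGal
Δg_SB(B) = 979048.21 − 979253.69 + 0.3086×1156.9 − 0.04193×2.32×1156.9 = 39.00 mGal
Difference = 39.00 − (-68.30) = 107.30 mGal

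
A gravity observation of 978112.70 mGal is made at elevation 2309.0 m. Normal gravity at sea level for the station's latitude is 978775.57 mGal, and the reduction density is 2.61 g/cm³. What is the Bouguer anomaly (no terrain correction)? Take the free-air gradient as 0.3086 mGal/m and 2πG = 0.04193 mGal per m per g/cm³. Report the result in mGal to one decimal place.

-203.0

Free-air correction = 0.3086 × 2309.0 = 712.56 mGal
Free-air anomaly = 978112.70 − 978775.57 + (712.56) = 49.69 mGal
Bouguer slab correction = 0.04193 × 2.61 × 2309.0 = 252.69 mGal
Simple Bouguer anomaly = 49.69 − (252.69) = -203.00 mGal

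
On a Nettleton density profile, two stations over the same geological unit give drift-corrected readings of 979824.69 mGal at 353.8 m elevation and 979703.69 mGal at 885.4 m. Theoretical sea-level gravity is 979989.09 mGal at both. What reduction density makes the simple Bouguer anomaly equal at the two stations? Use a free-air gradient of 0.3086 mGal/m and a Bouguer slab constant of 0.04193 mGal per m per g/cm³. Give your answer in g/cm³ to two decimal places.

Δg_obs = 979703.69 − 979824.69 = -121.00 mGal over Δh = 885.4 − 353.8 = 531.6 m
Equal Bouguer anomalies ⇒ Δg_obs + (0.3086 − 0.04193ρ)·Δh = 0
0.3086 − 0.04193ρ = −Δg_obs/Δh = 0.22761
ρ = (0.3086 − 0.22761) / 0.04193 = 1.93 g/cm³

1.93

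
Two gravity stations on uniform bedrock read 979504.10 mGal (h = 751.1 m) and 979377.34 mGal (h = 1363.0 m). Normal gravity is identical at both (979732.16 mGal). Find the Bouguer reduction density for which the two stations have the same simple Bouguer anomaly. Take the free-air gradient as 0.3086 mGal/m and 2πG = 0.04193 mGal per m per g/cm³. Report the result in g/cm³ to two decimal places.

2.42

Δg_obs = 979377.34 − 979504.10 = -126.76 mGal over Δh = 1363.0 − 751.1 = 611.9 m
Equal Bouguer anomalies ⇒ Δg_obs + (0.3086 − 0.04193ρ)·Δh = 0
0.3086 − 0.04193ρ = −Δg_obs/Δh = 0.20716
ρ = (0.3086 − 0.20716) / 0.04193 = 2.42 g/cm³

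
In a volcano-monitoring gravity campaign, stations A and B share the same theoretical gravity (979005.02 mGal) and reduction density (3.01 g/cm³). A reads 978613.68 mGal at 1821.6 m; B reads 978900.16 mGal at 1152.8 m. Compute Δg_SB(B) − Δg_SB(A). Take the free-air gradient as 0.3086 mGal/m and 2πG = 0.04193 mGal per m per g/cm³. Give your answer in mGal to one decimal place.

164.5

Δg_SB(A) = 978613.68 − 979005.02 + 0.3086×1821.6 − 0.04193×3.01×1821.6 = -59.10 mGal
Δg_SB(B) = 978900.16 − 979005.02 + 0.3086×1152.8 − 0.04193×3.01×1152.8 = 105.40 mGal
Difference = 105.40 − (-59.10) = 164.50 mGal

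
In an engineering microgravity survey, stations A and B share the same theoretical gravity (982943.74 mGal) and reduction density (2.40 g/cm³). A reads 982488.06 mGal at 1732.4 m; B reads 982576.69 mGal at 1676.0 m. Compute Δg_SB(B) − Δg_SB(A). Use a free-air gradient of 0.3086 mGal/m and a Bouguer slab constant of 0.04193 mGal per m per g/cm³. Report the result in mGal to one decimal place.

Δg_SB(A) = 982488.06 − 982943.74 + 0.3086×1732.4 − 0.04193×2.40×1732.4 = -95.40 mGal
Δg_SB(B) = 982576.69 − 982943.74 + 0.3086×1676.0 − 0.04193×2.40×1676.0 = -18.50 mGal
Difference = -18.50 − (-95.40) = 76.90 mGal

76.9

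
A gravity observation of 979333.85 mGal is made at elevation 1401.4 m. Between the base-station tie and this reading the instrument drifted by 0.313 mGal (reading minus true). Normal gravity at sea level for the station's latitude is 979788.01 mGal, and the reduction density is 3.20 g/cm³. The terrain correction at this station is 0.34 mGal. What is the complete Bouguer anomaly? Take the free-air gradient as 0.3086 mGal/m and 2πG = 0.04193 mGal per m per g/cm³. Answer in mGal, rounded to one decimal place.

Drift-corrected reading = 979333.85 − (0.313) = 979333.537 mGal
Free-air correction = 0.3086 × 1401.4 = 432.47 mGal
Free-air anomaly = 979333.537 − 979788.01 + (432.47) = -22.003 mGal
Bouguer slab correction = 0.04193 × 3.20 × 1401.4 = 188.03 mGal
Simple Bouguer anomaly = -22.003 − (188.03) = -210.033 mGal
Complete Bouguer anomaly = -210.033 + 0.34 = -209.693 mGal

-209.7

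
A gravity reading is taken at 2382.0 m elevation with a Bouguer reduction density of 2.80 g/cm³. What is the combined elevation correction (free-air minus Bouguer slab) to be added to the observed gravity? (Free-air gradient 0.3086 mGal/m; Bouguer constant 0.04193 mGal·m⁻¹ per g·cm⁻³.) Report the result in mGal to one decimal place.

455.4

Combined gradient = 0.3086 − 0.04193 × 2.80 = 0.1911960 mGal/m
Combined elevation correction = 0.1911960 × 2382.0 = 455.4 mGal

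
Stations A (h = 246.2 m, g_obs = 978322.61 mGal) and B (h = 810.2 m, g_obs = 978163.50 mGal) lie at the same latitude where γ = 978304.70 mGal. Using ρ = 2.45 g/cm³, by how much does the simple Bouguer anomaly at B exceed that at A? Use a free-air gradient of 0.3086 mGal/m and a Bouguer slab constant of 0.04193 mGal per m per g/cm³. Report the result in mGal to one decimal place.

-43.0

Δg_SB(A) = 978322.61 − 978304.70 + 0.3086×246.2 − 0.04193×2.45×246.2 = 68.60 mGal
Δg_SB(B) = 978163.50 − 978304.70 + 0.3086×810.2 − 0.04193×2.45×810.2 = 25.60 mGal
Difference = 25.60 − (68.60) = -43.00 mGal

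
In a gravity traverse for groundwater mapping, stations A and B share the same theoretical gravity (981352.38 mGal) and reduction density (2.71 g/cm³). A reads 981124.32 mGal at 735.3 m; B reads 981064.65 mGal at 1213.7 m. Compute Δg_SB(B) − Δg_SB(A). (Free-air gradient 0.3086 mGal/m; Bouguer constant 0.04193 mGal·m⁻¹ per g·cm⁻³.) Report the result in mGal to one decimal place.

33.6

Δg_SB(A) = 981124.32 − 981352.38 + 0.3086×735.3 − 0.04193×2.71×735.3 = -84.70 mGal
Δg_SB(B) = 981064.65 − 981352.38 + 0.3086×1213.7 − 0.04193×2.71×1213.7 = -51.10 mGal
Difference = -51.10 − (-84.70) = 33.60 mGal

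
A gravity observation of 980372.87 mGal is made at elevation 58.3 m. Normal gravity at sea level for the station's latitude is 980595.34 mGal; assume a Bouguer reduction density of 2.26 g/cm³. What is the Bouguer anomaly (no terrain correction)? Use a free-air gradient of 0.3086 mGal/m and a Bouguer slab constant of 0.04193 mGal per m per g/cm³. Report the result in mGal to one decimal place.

-210.0

Free-air correction = 0.3086 × 58.3 = 17.99 mGal
Free-air anomaly = 980372.87 − 980595.34 + (17.99) = -204.48 mGal
Bouguer slab correction = 0.04193 × 2.26 × 58.3 = 5.52 mGal
Simple Bouguer anomaly = -204.48 − (5.52) = -210.00 mGal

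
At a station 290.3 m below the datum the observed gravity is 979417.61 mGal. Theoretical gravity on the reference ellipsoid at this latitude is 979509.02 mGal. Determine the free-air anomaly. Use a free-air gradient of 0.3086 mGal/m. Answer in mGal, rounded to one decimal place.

-181.0

Free-air correction = 0.3086 × -290.3 = -89.59 mGal
Free-air anomaly = 979417.61 − 979509.02 + (-89.59) = -181.00 mGal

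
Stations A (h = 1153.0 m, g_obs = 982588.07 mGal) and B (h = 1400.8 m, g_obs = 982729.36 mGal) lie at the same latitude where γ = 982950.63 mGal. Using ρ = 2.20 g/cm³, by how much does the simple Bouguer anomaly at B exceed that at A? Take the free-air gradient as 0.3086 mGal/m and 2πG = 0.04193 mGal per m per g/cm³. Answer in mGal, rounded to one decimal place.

Δg_SB(A) = 982588.07 − 982950.63 + 0.3086×1153.0 − 0.04193×2.20×1153.0 = -113.10 mGal
Δg_SB(B) = 982729.36 − 982950.63 + 0.3086×1400.8 − 0.04193×2.20×1400.8 = 81.80 mGal
Difference = 81.80 − (-113.10) = 194.90 mGal

194.9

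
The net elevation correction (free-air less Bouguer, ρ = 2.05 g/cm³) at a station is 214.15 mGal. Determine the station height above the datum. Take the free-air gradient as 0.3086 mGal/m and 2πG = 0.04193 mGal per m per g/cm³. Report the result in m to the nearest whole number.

Combined gradient = 0.3086 − 0.04193 × 2.05 = 0.2226435 mGal/m
h = 214.15 / 0.2226435 = 961.85 m

962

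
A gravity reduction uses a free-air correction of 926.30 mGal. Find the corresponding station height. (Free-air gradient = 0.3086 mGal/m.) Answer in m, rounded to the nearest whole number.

3002

h = 926.30 / 0.3086 = 3001.62 m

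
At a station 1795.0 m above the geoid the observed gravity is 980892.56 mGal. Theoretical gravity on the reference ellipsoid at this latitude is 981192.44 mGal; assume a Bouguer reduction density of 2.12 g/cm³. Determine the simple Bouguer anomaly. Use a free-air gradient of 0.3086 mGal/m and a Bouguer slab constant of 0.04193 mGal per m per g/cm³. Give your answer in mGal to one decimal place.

94.5

Free-air correction = 0.3086 × 1795.0 = 553.94 mGal
Free-air anomaly = 980892.56 − 981192.44 + (553.94) = 254.06 mGal
Bouguer slab correction = 0.04193 × 2.12 × 1795.0 = 159.56 mGal
Simple Bouguer anomaly = 254.06 − (159.56) = 94.50 mGal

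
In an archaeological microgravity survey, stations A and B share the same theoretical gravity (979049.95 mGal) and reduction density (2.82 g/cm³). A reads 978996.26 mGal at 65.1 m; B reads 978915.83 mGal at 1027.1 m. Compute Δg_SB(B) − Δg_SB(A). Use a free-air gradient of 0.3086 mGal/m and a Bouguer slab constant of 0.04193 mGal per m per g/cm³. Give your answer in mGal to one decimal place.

102.7

Δg_SB(A) = 978996.26 − 979049.95 + 0.3086×65.1 − 0.04193×2.82×65.1 = -41.30 mGal
Δg_SB(B) = 978915.83 − 979049.95 + 0.3086×1027.1 − 0.04193×2.82×1027.1 = 61.40 mGal
Difference = 61.40 − (-41.30) = 102.70 mGal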